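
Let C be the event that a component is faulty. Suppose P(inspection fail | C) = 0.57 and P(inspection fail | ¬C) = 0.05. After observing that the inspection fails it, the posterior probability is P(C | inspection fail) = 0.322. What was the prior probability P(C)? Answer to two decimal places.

P(C) = 0.04

Bayes' rule in odds form gives O(C|E) = O(C)·[P(E|C)/P(E|¬C)], hence O(C) = O(C|E)/LR.
Posterior odds = 0.322/(1−0.322) = 0.4749. LR = 0.57/0.05 = 11.4000.
Prior odds = 0.4749/11.4000 = 0.0417, so P(C) = 0.0417/(1+0.0417) ≈ 0.04.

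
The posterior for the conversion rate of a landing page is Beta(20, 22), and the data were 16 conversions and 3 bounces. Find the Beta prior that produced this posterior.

Beta(4, 19)

Under Beta–binomial conjugacy the posterior parameters are (α+s, β+f).
So α = 20 − 16 = 4 and β = 22 − 3 = 19.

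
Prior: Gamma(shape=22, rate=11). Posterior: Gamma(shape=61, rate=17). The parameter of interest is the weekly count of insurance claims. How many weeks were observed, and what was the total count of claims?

n = 6 weeks with total 39 claims

A Gamma(α, β) prior (rate parametrization) on a Poisson rate with n observations summing to S gives posterior Gamma(α+S, β+n).
Matching: Σxᵢ = 61 − 22 = 39 and n = 17 − 11 = 6.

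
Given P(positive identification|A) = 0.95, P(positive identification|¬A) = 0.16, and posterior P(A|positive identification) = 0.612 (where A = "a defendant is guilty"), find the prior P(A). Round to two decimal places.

Bayes' rule in odds form gives O(A|E) = O(A)·[P(E|A)/P(E|¬A)], hence O(A) = O(A|E)/LR.
Posterior odds = 0.612/(1−0.612) = 1.5773. LR = 0.95/0.16 = 5.9375.
Prior odds = 1.5773/5.9375 = 0.2657, so P(A) = 0.2657/(1+0.2657) ≈ 0.21.

P(A) = 0.21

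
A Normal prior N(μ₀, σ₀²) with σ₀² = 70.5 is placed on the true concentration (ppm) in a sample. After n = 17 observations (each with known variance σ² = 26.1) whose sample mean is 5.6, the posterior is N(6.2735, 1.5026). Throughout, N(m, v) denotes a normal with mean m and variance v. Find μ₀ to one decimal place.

μ₀ = 37.2

With known observation variance, the Normal–Normal posterior has precision τ_n = τ₀ + n/σ² and mean μ_n = (τ₀μ₀ + (n/σ²)x̄)/τ_n.
Here τ₀ = 1/70.5 = 0.014184 and τ_data = 17/26.1 = 0.651341, so τ_n = 0.665525.
Rearranging for μ₀: μ₀ = (μ_n·τ_n − τ_data·x̄)/τ₀ = (6.2735·0.665525 − 0.651341·5.6) / 0.014184 = 0.527661/0.014184 ≈ 37.2.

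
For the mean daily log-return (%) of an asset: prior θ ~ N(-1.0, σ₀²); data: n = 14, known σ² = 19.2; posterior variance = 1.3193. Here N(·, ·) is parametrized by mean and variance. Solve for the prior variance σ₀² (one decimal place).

σ₀² = 34.7

Posterior precision equals prior precision plus data precision: 1/σ_n² = 1/σ₀² + n/σ².
So 1/σ₀² = 1/1.3193 − 14/19.2 = 0.757978 − 0.729167 = 0.028811.
Hence σ₀² = 1/0.028811 ≈ 34.7.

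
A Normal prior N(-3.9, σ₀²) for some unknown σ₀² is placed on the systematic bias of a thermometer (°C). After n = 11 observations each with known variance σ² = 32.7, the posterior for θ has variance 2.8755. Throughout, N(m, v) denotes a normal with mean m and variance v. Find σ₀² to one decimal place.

σ₀² = 87.9

For the Normal–Normal model with known σ², precisions add: τ_n = τ₀ + n/σ².
So 1/σ₀² = 1/2.8755 − 11/32.7 = 0.347766 − 0.336391 = 0.011375.
Hence σ₀² = 1/0.011375 ≈ 87.9.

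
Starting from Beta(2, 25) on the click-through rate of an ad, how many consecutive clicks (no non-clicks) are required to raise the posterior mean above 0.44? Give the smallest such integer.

k = 18

After k clicks and 0 non-clicks the posterior is Beta(2+k, 25), with mean (2+k)/(2+25+k).
Set (2+k)/(27+k) > 0.44 and solve: k > (0.44·27 − 2)/(1 − 0.44) = 17.643.
The smallest integer exceeding 17.643 is 18, and checking k=18: (20)/(45) = 0.4444 > 0.44.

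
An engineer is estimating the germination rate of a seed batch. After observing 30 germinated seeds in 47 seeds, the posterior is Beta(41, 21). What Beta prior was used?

Beta(11, 4)

Under Beta–binomial conjugacy the posterior parameters are (a+s, b+f).
So a = 41 − 30 = 11 and b = 21 − 17 = 4.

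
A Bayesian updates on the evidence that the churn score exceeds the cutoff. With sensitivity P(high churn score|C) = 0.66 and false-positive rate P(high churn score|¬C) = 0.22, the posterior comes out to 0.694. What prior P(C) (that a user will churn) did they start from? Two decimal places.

Bayes' rule in odds form gives O(C|E) = O(C)·[P(E|C)/P(E|¬C)], hence O(C) = O(C|E)/LR.
Posterior odds = 0.694/(1−0.694) = 2.2680. LR = 0.66/0.22 = 3.0000.
Prior odds = 2.2680/3.0000 = 0.7560, so P(C) = 0.7560/(1+0.7560) ≈ 0.43.

P(C) = 0.43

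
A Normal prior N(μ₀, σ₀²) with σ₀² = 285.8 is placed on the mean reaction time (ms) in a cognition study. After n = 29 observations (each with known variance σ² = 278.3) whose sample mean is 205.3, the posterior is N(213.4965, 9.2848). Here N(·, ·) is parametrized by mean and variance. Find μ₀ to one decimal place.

μ₀ = 457.6

With known observation variance, the Normal–Normal posterior has precision τ_n = τ₀ + n/σ² and mean μ_n = (τ₀μ₀ + (n/σ²)x̄)/τ_n.
Here τ₀ = 1/285.8 = 0.003499 and τ_data = 29/278.3 = 0.104204, so τ_n = 0.107703.
Rearranging for μ₀: μ₀ = (μ_n·τ_n − τ_data·x̄)/τ₀ = (213.4965·0.107703 − 0.104204·205.3) / 0.003499 = 1.601132/0.003499 ≈ 457.6.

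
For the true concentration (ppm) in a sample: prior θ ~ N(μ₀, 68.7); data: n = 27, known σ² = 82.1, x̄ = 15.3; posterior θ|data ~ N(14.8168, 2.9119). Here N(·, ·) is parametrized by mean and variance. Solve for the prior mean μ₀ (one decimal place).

μ₀ = 3.9

The posterior mean is a precision-weighted average: μ_n = (τ₀μ₀ + τ_data·x̄)/(τ₀+τ_data), with τ₀=1/σ₀² and τ_data=n/σ².
Here τ₀ = 1/68.7 = 0.014556 and τ_data = 27/82.1 = 0.328867, so τ_n = 0.343423.
Rearranging for μ₀: μ₀ = (μ_n·τ_n − τ_data·x̄)/τ₀ = (14.8168·0.343423 − 0.328867·15.3) / 0.014556 = 0.056765/0.014556 ≈ 3.9.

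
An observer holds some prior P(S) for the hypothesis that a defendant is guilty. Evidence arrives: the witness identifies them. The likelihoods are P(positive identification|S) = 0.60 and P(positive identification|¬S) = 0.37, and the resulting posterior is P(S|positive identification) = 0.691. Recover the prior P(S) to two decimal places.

In odds form, posterior odds = prior odds × likelihood ratio, so prior odds = posterior odds ÷ LR.
Posterior odds = 0.691/(1−0.691) = 2.2362. LR = 0.60/0.37 = 1.6216.
Prior odds = 2.2362/1.6216 = 1.3790, so P(S) = 1.3790/(1+1.3790) ≈ 0.58.

P(S) = 0.58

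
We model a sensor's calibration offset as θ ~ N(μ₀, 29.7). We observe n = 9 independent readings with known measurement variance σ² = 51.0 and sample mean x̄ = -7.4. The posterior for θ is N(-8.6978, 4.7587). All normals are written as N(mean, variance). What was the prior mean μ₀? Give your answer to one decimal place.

The posterior mean is a precision-weighted average: μ_n = (τ₀μ₀ + τ_data·x̄)/(τ₀+τ_data), with τ₀=1/σ₀² and τ_data=n/σ².
Here τ₀ = 1/29.7 = 0.033670 and τ_data = 9/51.0 = 0.176471, so τ_n = 0.210141.
Rearranging for μ₀: μ₀ = (μ_n·τ_n − τ_data·x̄)/τ₀ = (-8.6978·0.210141 − 0.176471·-7.4) / 0.033670 = -0.521879/0.033670 ≈ -15.5.

μ₀ = -15.5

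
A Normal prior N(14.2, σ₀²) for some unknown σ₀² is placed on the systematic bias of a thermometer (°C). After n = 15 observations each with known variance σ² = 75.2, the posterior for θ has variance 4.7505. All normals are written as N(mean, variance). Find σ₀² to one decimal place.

For the Normal–Normal model with known σ², precisions add: τ_n = τ₀ + n/σ².
So 1/σ₀² = 1/4.7505 − 15/75.2 = 0.210504 − 0.199468 = 0.011036.
Hence σ₀² = 1/0.011036 ≈ 90.6.

σ₀² = 90.6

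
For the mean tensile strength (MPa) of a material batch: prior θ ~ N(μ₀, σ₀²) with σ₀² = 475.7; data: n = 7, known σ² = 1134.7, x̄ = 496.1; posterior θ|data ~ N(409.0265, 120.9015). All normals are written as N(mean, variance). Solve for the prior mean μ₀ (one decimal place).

The posterior mean is a precision-weighted average: μ_n = (τ₀μ₀ + τ_data·x̄)/(τ₀+τ_data), with τ₀=1/σ₀² and τ_data=n/σ².
Here τ₀ = 1/475.7 = 0.002102 and τ_data = 7/1134.7 = 0.006169, so τ_n = 0.008271.
Rearranging for μ₀: μ₀ = (μ_n·τ_n − τ_data·x̄)/τ₀ = (409.0265·0.008271 − 0.006169·496.1) / 0.002102 = 0.322617/0.002102 ≈ 153.5.

μ₀ = 153.5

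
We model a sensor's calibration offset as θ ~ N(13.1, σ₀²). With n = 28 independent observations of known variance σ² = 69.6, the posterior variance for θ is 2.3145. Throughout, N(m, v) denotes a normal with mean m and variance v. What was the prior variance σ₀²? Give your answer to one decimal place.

Posterior precision equals prior precision plus data precision: 1/σ_n² = 1/σ₀² + n/σ².
So 1/σ₀² = 1/2.3145 − 28/69.6 = 0.432059 − 0.402299 = 0.029760.
Hence σ₀² = 1/0.029760 ≈ 33.6.

σ₀² = 33.6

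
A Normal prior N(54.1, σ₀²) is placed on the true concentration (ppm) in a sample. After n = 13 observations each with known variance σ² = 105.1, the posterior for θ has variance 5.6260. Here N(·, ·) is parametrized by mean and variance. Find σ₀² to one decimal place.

σ₀² = 18.5

For the Normal–Normal model with known σ², precisions add: τ_n = τ₀ + n/σ².
So 1/σ₀² = 1/5.6260 − 13/105.1 = 0.177746 − 0.123692 = 0.054054.
Hence σ₀² = 1/0.054054 ≈ 18.5.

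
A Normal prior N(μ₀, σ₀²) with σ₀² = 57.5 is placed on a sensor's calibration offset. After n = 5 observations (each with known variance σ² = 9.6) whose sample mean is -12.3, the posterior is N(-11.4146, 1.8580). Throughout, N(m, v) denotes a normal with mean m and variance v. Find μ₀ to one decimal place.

The posterior mean is a precision-weighted average: μ_n = (τ₀μ₀ + τ_data·x̄)/(τ₀+τ_data), with τ₀=1/σ₀² and τ_data=n/σ².
Here τ₀ = 1/57.5 = 0.017391 and τ_data = 5/9.6 = 0.520833, so τ_n = 0.538224.
Rearranging for μ₀: μ₀ = (μ_n·τ_n − τ_data·x̄)/τ₀ = (-11.4146·0.538224 − 0.520833·-12.3) / 0.017391 = 0.262634/0.017391 ≈ 15.1.

μ₀ = 15.1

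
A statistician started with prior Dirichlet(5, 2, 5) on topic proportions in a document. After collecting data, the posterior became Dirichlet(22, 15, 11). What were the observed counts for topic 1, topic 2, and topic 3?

counts (17, 13, 6)

For a Dirichlet(α) prior with multinomial counts c, the posterior is Dirichlet(α + c) componentwise.
Counts are posterior − prior componentwise: 22−5=17, 15−2=13, 11−5=6.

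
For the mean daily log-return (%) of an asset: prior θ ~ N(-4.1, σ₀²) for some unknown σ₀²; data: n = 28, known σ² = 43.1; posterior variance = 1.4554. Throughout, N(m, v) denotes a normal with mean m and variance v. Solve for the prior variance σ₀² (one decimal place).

σ₀² = 26.7

Posterior precision equals prior precision plus data precision: 1/σ_n² = 1/σ₀² + n/σ².
So 1/σ₀² = 1/1.4554 − 28/43.1 = 0.687096 − 0.649652 = 0.037444.
Hence σ₀² = 1/0.037444 ≈ 26.7.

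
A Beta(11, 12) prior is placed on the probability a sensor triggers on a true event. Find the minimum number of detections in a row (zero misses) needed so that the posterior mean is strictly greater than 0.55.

After k detections and 0 misses the posterior is Beta(11+k, 12), with mean (11+k)/(11+12+k).
Set (11+k)/(23+k) > 0.55 and solve: k > (0.55·23 − 11)/(1 − 0.55) = 3.667.
The smallest integer exceeding 3.667 is 4.

k = 4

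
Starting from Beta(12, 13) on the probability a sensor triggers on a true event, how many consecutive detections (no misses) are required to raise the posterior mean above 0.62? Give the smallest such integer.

k = 10

After k detections and 0 misses the posterior is Beta(12+k, 13), with mean (12+k)/(12+13+k).
Set (12+k)/(25+k) > 0.62 and solve: k > (0.62·25 − 12)/(1 − 0.62) = 9.211.
The smallest integer exceeding 9.211 is 10.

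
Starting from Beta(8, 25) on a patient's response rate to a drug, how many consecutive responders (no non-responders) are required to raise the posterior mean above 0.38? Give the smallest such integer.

After k responders and 0 non-responders the posterior is Beta(8+k, 25), with mean (8+k)/(8+25+k).
Set (8+k)/(33+k) > 0.38 and solve: k > (0.38·33 − 8)/(1 − 0.38) = 7.323.
The smallest integer exceeding 7.323 is 8, and checking k=8: (16)/(41) = 0.3902 > 0.38.

k = 8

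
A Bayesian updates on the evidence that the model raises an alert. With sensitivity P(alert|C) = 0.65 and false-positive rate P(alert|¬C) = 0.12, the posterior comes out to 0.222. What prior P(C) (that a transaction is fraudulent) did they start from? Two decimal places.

P(C) = 0.05

Bayes' rule in odds form gives O(C|E) = O(C)·[P(E|C)/P(E|¬C)], hence O(C) = O(C|E)/LR.
Posterior odds = 0.222/(1−0.222) = 0.2853. LR = 0.65/0.12 = 5.4167.
Prior odds = 0.2853/5.4167 = 0.0527, so P(C) = 0.0527/(1+0.0527) ≈ 0.05.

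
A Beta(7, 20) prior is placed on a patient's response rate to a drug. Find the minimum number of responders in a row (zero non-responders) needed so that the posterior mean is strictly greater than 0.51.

k = 14

After k responders and 0 non-responders the posterior is Beta(7+k, 20), with mean (7+k)/(7+20+k).
Set (7+k)/(27+k) > 0.51 and solve: k > (0.51·27 − 7)/(1 − 0.51) = 13.816.
The smallest integer exceeding 13.816 is 14, and checking k=14: (21)/(41) = 0.5122 > 0.51.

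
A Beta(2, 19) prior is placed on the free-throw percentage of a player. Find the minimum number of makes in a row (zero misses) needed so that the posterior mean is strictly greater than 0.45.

After k makes and 0 misses the posterior is Beta(2+k, 19), with mean (2+k)/(2+19+k).
Set (2+k)/(21+k) > 0.45 and solve: k > (0.45·21 − 2)/(1 − 0.45) = 13.545.
The smallest integer exceeding 13.545 is 14, and checking k=14: (16)/(35) = 0.4571 > 0.45.

k = 14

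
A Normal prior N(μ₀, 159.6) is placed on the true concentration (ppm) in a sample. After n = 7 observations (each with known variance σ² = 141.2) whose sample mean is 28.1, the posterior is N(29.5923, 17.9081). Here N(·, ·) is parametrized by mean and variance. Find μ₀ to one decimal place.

μ₀ = 41.4

The posterior mean is a precision-weighted average: μ_n = (τ₀μ₀ + τ_data·x̄)/(τ₀+τ_data), with τ₀=1/σ₀² and τ_data=n/σ².
Here τ₀ = 1/159.6 = 0.006266 and τ_data = 7/141.2 = 0.049575, so τ_n = 0.055841.
Rearranging for μ₀: μ₀ = (μ_n·τ_n − τ_data·x̄)/τ₀ = (29.5923·0.055841 − 0.049575·28.1) / 0.006266 = 0.259406/0.006266 ≈ 41.4.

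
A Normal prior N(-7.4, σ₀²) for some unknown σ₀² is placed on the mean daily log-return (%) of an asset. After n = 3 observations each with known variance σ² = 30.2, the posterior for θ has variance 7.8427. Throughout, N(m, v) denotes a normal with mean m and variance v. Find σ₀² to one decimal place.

Posterior precision equals prior precision plus data precision: 1/σ_n² = 1/σ₀² + n/σ².
So 1/σ₀² = 1/7.8427 − 3/30.2 = 0.127507 − 0.099338 = 0.028169.
Hence σ₀² = 1/0.028169 ≈ 35.5.

σ₀² = 35.5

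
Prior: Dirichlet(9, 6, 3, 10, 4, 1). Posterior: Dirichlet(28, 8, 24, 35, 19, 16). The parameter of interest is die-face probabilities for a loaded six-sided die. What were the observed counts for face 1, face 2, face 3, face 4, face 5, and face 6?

counts (19, 2, 21, 25, 15, 15)

For a Dirichlet(α) prior with multinomial counts c, the posterior is Dirichlet(α + c) componentwise.
Counts are posterior − prior componentwise: 28−9=19, 8−6=2, 24−3=21, 35−10=25, 19−4=15, 16−1=15.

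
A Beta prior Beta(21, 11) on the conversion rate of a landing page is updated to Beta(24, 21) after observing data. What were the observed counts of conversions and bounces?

3 conversions and 10 bounces

Beta is conjugate to the binomial likelihood: posterior = Beta(a+s, b+f).
So s = 24 − 21 = 3 and f = 21 − 11 = 10.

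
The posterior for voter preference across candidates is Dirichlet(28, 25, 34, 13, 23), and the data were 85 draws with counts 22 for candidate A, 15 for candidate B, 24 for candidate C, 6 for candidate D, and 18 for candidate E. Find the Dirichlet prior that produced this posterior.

Dirichlet(6, 10, 10, 7, 5)

For a Dirichlet(α) prior with multinomial counts c, the posterior is Dirichlet(α + c) componentwise.
Subtract each count from the matching posterior parameter: 28−22=6, 25−15=10, 34−24=10, 13−6=7, 23−18=5.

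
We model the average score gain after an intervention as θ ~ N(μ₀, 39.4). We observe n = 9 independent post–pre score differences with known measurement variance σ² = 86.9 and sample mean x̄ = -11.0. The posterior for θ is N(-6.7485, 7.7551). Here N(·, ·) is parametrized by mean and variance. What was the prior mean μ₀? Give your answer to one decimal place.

μ₀ = 10.6

The posterior mean is a precision-weighted average: μ_n = (τ₀μ₀ + τ_data·x̄)/(τ₀+τ_data), with τ₀=1/σ₀² and τ_data=n/σ².
Here τ₀ = 1/39.4 = 0.025381 and τ_data = 9/86.9 = 0.103567, so τ_n = 0.128948.
Rearranging for μ₀: μ₀ = (μ_n·τ_n − τ_data·x̄)/τ₀ = (-6.7485·0.128948 − 0.103567·-11.0) / 0.025381 = 0.269031/0.025381 ≈ 10.6.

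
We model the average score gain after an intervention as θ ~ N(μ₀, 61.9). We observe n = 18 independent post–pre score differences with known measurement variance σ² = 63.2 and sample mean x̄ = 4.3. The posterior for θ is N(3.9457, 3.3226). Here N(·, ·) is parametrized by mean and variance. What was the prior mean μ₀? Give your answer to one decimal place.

The posterior mean is a precision-weighted average: μ_n = (τ₀μ₀ + τ_data·x̄)/(τ₀+τ_data), with τ₀=1/σ₀² and τ_data=n/σ².
Here τ₀ = 1/61.9 = 0.016155 and τ_data = 18/63.2 = 0.284810, so τ_n = 0.300965.
Rearranging for μ₀: μ₀ = (μ_n·τ_n − τ_data·x̄)/τ₀ = (3.9457·0.300965 − 0.284810·4.3) / 0.016155 = -0.037165/0.016155 ≈ -2.3.

μ₀ = -2.3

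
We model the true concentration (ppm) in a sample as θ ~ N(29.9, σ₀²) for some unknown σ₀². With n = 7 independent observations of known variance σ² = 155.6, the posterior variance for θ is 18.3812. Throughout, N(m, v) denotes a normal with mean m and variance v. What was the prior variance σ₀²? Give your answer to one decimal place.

σ₀² = 106.2

Posterior precision equals prior precision plus data precision: 1/σ_n² = 1/σ₀² + n/σ².
So 1/σ₀² = 1/18.3812 − 7/155.6 = 0.054403 − 0.044987 = 0.009416.
Hence σ₀² = 1/0.009416 ≈ 106.2.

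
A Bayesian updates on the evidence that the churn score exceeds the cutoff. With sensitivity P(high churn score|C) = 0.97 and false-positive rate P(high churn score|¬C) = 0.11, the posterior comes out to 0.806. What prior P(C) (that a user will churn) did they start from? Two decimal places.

P(C) = 0.32

In odds form, posterior odds = prior odds × likelihood ratio, so prior odds = posterior odds ÷ LR.
Posterior odds = 0.806/(1−0.806) = 4.1546. LR = 0.97/0.11 = 8.8182.
Prior odds = 4.1546/8.8182 = 0.4711, so P(C) = 0.4711/(1+0.4711) ≈ 0.32.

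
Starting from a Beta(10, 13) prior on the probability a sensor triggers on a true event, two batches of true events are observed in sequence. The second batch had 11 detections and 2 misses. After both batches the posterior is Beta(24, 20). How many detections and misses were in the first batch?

3 detections and 5 misses

Sequential conjugate updates are equivalent to a single update on the pooled data, so total successes = posterior α − prior α and total failures = posterior β − prior β.
Total across both batches: 24−10=14 detections, 20−13=7 misses.
Subtract the second batch: 14−11=3 detections and 7−2=5 misses.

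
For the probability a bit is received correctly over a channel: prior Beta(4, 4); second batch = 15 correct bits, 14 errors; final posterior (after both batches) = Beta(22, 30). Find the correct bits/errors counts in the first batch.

Because Beta–binomial updating is additive in the counts, the combined data contributed (α_post−α_prior, β_post−β_prior) successes and failures.
Total across both batches: 22−4=18 correct bits, 30−4=26 errors.
Subtract the second batch: 18−15=3 correct bits and 26−14=12 errors.

3 correct bits and 12 errors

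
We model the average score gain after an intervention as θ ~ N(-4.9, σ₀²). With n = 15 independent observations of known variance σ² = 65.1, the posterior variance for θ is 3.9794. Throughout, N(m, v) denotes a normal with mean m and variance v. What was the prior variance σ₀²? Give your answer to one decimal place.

σ₀² = 47.9

For the Normal–Normal model with known σ², precisions add: τ_n = τ₀ + n/σ².
So 1/σ₀² = 1/3.9794 − 15/65.1 = 0.251294 − 0.230415 = 0.020879.
Hence σ₀² = 1/0.020879 ≈ 47.9.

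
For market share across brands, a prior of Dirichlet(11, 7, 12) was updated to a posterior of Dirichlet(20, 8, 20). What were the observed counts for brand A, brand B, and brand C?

For a Dirichlet(α) prior with multinomial counts c, the posterior is Dirichlet(α + c) componentwise.
Counts are posterior − prior componentwise: 20−11=9, 8−7=1, 20−12=8.

counts (9, 1, 8)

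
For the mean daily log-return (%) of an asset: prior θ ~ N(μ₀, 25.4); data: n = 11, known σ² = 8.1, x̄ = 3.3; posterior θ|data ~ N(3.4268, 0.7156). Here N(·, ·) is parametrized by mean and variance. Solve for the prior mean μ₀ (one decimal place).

μ₀ = 7.8

The posterior mean is a precision-weighted average: μ_n = (τ₀μ₀ + τ_data·x̄)/(τ₀+τ_data), with τ₀=1/σ₀² and τ_data=n/σ².
Here τ₀ = 1/25.4 = 0.039370 and τ_data = 11/8.1 = 1.358025, so τ_n = 1.397395.
Rearranging for μ₀: μ₀ = (μ_n·τ_n − τ_data·x̄)/τ₀ = (3.4268·1.397395 − 1.358025·3.3) / 0.039370 = 0.307111/0.039370 ≈ 7.8.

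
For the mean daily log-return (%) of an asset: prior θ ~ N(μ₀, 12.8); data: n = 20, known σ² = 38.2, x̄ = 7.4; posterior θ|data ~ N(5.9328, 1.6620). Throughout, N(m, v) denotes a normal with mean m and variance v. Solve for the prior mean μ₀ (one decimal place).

μ₀ = -3.9

With known observation variance, the Normal–Normal posterior has precision τ_n = τ₀ + n/σ² and mean μ_n = (τ₀μ₀ + (n/σ²)x̄)/τ_n.
Here τ₀ = 1/12.8 = 0.078125 and τ_data = 20/38.2 = 0.523560, so τ_n = 0.601685.
Rearranging for μ₀: μ₀ = (μ_n·τ_n − τ_data·x̄)/τ₀ = (5.9328·0.601685 − 0.523560·7.4) / 0.078125 = -0.304667/0.078125 ≈ -3.9.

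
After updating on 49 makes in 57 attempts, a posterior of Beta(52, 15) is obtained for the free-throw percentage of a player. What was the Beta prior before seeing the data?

A Beta(a, b) prior with s successes and f failures in binomial data gives a Beta(a+s, b+f) posterior.
Subtract the data counts: 52−49=3, 15−8=7.

Beta(3, 7)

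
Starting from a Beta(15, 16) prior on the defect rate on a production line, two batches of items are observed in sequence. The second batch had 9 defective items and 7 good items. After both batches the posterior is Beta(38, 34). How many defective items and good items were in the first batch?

Because Beta–binomial updating is additive in the counts, the combined data contributed (α_post−α_prior, β_post−β_prior) successes and failures.
Total across both batches: 38−15=23 defective items, 34−16=18 good items.
Subtract the second batch: 23−9=14 defective items and 18−7=11 good items.

14 defective items and 11 good items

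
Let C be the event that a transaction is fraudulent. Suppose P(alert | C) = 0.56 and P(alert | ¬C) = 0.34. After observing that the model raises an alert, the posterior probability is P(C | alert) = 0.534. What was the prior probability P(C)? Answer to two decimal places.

Bayes' rule in odds form gives O(C|E) = O(C)·[P(E|C)/P(E|¬C)], hence O(C) = O(C|E)/LR.
Posterior odds = 0.534/(1−0.534) = 1.1459. LR = 0.56/0.34 = 1.6471.
Prior odds = 1.1459/1.6471 = 0.6957, so P(C) = 0.6957/(1+0.6957) ≈ 0.41.

P(C) = 0.41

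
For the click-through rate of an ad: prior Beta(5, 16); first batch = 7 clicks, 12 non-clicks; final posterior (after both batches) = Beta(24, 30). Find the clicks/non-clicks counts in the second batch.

Sequential conjugate updates are equivalent to a single update on the pooled data, so total successes = posterior α − prior α and total failures = posterior β − prior β.
Total across both batches: 24−5=19 clicks, 30−16=14 non-clicks.
Subtract the first batch: 19−7=12 clicks and 14−12=2 non-clicks.

12 clicks and 2 non-clicks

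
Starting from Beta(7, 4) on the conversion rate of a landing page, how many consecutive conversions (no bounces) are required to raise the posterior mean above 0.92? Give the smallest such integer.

After k conversions and 0 bounces the posterior is Beta(7+k, 4), with mean (7+k)/(7+4+k).
Set (7+k)/(11+k) > 0.92 and solve: k > (0.92·11 − 7)/(1 − 0.92) = 39.000.
The smallest integer exceeding 39.000 is 40.

k = 40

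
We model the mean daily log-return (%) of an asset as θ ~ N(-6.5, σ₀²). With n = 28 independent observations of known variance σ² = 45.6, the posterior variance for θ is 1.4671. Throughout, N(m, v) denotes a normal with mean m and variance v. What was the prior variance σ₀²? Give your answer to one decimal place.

σ₀² = 14.8

Posterior precision equals prior precision plus data precision: 1/σ_n² = 1/σ₀² + n/σ².
So 1/σ₀² = 1/1.4671 − 28/45.6 = 0.681617 − 0.614035 = 0.067582.
Hence σ₀² = 1/0.067582 ≈ 14.8.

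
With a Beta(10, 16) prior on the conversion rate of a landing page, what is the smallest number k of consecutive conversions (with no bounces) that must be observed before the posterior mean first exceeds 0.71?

k = 30

After k conversions and 0 bounces the posterior is Beta(10+k, 16), with mean (10+k)/(10+16+k).
Set (10+k)/(26+k) > 0.71 and solve: k > (0.71·26 − 10)/(1 − 0.71) = 29.172.
The smallest integer exceeding 29.172 is 30.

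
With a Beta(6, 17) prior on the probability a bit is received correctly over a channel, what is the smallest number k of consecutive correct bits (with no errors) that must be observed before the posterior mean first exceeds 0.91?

k = 166

After k correct bits and 0 errors the posterior is Beta(6+k, 17), with mean (6+k)/(6+17+k).
Set (6+k)/(23+k) > 0.91 and solve: k > (0.91·23 − 6)/(1 − 0.91) = 165.889.
The smallest integer exceeding 165.889 is 166.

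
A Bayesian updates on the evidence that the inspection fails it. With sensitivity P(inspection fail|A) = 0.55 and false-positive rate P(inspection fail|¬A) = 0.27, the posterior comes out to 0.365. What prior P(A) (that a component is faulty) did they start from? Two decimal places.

P(A) = 0.22

In odds form, posterior odds = prior odds × likelihood ratio, so prior odds = posterior odds ÷ LR.
Posterior odds = 0.365/(1−0.365) = 0.5748. LR = 0.55/0.27 = 2.0370.
Prior odds = 0.5748/2.0370 = 0.2822, so P(A) = 0.2822/(1+0.2822) ≈ 0.22.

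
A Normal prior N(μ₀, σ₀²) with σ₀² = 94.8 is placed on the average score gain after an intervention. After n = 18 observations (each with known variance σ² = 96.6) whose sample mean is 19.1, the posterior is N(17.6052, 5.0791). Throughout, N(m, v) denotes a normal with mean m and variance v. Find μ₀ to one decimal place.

μ₀ = -8.8

With known observation variance, the Normal–Normal posterior has precision τ_n = τ₀ + n/σ² and mean μ_n = (τ₀μ₀ + (n/σ²)x̄)/τ_n.
Here τ₀ = 1/94.8 = 0.010549 and τ_data = 18/96.6 = 0.186335, so τ_n = 0.196884.
Rearranging for μ₀: μ₀ = (μ_n·τ_n − τ_data·x̄)/τ₀ = (17.6052·0.196884 − 0.186335·19.1) / 0.010549 = -0.092816/0.010549 ≈ -8.8.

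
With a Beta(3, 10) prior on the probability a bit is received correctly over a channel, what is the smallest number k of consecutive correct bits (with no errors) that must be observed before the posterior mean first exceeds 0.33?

After k correct bits and 0 errors the posterior is Beta(3+k, 10), with mean (3+k)/(3+10+k).
Set (3+k)/(13+k) > 0.33 and solve: k > (0.33·13 − 3)/(1 − 0.33) = 1.925.
The smallest integer exceeding 1.925 is 2, and checking k=2: (5)/(15) = 0.3333 > 0.33.

k = 2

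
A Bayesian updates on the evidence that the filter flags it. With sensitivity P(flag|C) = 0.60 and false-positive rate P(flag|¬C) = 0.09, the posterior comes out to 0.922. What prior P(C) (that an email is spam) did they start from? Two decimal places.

Bayes' rule in odds form gives O(C|E) = O(C)·[P(E|C)/P(E|¬C)], hence O(C) = O(C|E)/LR.
Posterior odds = 0.922/(1−0.922) = 11.8205. LR = 0.60/0.09 = 6.6667.
Prior odds = 11.8205/6.6667 = 1.7731, so P(C) = 1.7731/(1+1.7731) ≈ 0.64.

P(C) = 0.64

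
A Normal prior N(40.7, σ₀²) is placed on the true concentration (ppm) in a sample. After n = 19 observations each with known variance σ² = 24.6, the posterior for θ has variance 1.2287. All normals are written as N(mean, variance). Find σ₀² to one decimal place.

Posterior precision equals prior precision plus data precision: 1/σ_n² = 1/σ₀² + n/σ².
So 1/σ₀² = 1/1.2287 − 19/24.6 = 0.813868 − 0.772358 = 0.041510.
Hence σ₀² = 1/0.041510 ≈ 24.1.

σ₀² = 24.1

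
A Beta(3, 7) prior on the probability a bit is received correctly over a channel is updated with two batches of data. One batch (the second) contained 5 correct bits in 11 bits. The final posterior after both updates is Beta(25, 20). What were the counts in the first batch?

17 correct bits and 7 errors

Because Beta–binomial updating is additive in the counts, the combined data contributed (α_post−α_prior, β_post−β_prior) successes and failures.
Total across both batches: 25−3=22 correct bits, 20−7=13 errors.
Subtract the second batch: 22−5=17 correct bits and 13−6=7 errors.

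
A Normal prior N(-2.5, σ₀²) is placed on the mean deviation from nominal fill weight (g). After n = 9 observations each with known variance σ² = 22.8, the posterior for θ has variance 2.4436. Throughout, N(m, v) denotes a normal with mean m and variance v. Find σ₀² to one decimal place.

σ₀² = 69.0

Posterior precision equals prior precision plus data precision: 1/σ_n² = 1/σ₀² + n/σ².
So 1/σ₀² = 1/2.4436 − 9/22.8 = 0.409232 − 0.394737 = 0.014495.
Hence σ₀² = 1/0.014495 ≈ 69.0.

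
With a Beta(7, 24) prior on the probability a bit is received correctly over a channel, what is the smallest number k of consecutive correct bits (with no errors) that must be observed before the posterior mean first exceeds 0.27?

k = 2

After k correct bits and 0 errors the posterior is Beta(7+k, 24), with mean (7+k)/(7+24+k).
Set (7+k)/(31+k) > 0.27 and solve: k > (0.27·31 − 7)/(1 − 0.27) = 1.877.
The smallest integer exceeding 1.877 is 2.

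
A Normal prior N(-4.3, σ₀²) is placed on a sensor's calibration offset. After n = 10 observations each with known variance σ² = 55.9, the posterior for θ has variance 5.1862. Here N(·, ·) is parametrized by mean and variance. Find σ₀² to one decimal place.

σ₀² = 71.8

Posterior precision equals prior precision plus data precision: 1/σ_n² = 1/σ₀² + n/σ².
So 1/σ₀² = 1/5.1862 − 10/55.9 = 0.192819 − 0.178891 = 0.013928.
Hence σ₀² = 1/0.013928 ≈ 71.8.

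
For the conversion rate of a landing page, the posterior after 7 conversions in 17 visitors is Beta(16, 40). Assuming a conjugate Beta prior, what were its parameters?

Beta is conjugate to the binomial likelihood: posterior = Beta(α+s, β+f).
So α = 16 − 7 = 9 and β = 40 − 10 = 30.

Beta(9, 30)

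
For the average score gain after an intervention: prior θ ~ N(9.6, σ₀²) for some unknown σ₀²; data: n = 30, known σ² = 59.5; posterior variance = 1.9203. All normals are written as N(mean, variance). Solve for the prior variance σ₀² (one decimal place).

For the Normal–Normal model with known σ², precisions add: τ_n = τ₀ + n/σ².
So 1/σ₀² = 1/1.9203 − 30/59.5 = 0.520752 − 0.504202 = 0.016550.
Hence σ₀² = 1/0.016550 ≈ 60.4.

σ₀² = 60.4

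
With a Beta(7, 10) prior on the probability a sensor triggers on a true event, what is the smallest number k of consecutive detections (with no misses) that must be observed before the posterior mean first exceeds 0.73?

After k detections and 0 misses the posterior is Beta(7+k, 10), with mean (7+k)/(7+10+k).
Set (7+k)/(17+k) > 0.73 and solve: k > (0.73·17 − 7)/(1 − 0.73) = 20.037.
The smallest integer exceeding 20.037 is 21, and checking k=21: (28)/(38) = 0.7368 > 0.73.

k = 21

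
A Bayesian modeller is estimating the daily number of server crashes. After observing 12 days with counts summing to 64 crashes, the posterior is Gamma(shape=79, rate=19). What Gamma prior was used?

Gamma–Poisson conjugacy: posterior shape = α + Σxᵢ, posterior rate = β + n.
So α = 79 − 64 = 15 and β = 19 − 12 = 7.

Gamma(shape=15, rate=7)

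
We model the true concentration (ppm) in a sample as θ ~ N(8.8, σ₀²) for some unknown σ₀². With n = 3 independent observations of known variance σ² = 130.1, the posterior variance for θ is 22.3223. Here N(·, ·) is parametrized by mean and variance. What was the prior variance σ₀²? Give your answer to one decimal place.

Posterior precision equals prior precision plus data precision: 1/σ_n² = 1/σ₀² + n/σ².
So 1/σ₀² = 1/22.3223 − 3/130.1 = 0.044798 − 0.023059 = 0.021739.
Hence σ₀² = 1/0.021739 ≈ 46.0.

σ₀² = 46.0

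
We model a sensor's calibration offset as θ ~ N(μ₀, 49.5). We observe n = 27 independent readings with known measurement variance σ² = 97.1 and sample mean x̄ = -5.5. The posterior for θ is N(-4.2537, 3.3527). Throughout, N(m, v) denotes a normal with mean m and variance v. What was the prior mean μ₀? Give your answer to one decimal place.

The posterior mean is a precision-weighted average: μ_n = (τ₀μ₀ + τ_data·x̄)/(τ₀+τ_data), with τ₀=1/σ₀² and τ_data=n/σ².
Here τ₀ = 1/49.5 = 0.020202 and τ_data = 27/97.1 = 0.278064, so τ_n = 0.298266.
Rearranging for μ₀: μ₀ = (μ_n·τ_n − τ_data·x̄)/τ₀ = (-4.2537·0.298266 − 0.278064·-5.5) / 0.020202 = 0.260618/0.020202 ≈ 12.9.

μ₀ = 12.9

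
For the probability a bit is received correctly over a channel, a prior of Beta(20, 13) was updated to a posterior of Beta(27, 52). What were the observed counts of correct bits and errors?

7 correct bits and 39 errors

Beta is conjugate to the binomial likelihood: posterior = Beta(a+s, b+f).
So s = 27 − 20 = 7 and f = 52 − 13 = 39.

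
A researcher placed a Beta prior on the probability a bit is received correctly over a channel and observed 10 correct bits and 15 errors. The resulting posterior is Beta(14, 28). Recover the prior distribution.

Beta(4, 13)

Under Beta–binomial conjugacy the posterior parameters are (a+s, b+f).
Subtract the data counts: 14−10=4, 28−15=13.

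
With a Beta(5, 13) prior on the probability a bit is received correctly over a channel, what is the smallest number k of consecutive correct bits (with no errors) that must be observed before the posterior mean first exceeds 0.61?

k = 16

After k correct bits and 0 errors the posterior is Beta(5+k, 13), with mean (5+k)/(5+13+k).
Set (5+k)/(18+k) > 0.61 and solve: k > (0.61·18 − 5)/(1 − 0.61) = 15.333.
The smallest integer exceeding 15.333 is 16, and checking k=16: (21)/(34) = 0.6176 > 0.61.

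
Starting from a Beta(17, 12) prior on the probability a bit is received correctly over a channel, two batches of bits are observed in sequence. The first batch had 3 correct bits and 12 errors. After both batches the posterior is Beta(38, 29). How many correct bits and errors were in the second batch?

Because Beta–binomial updating is additive in the counts, the combined data contributed (α_post−α_prior, β_post−β_prior) successes and failures.
Total across both batches: 38−17=21 correct bits, 29−12=17 errors.
Subtract the first batch: 21−3=18 correct bits and 17−12=5 errors.

18 correct bits and 5 errors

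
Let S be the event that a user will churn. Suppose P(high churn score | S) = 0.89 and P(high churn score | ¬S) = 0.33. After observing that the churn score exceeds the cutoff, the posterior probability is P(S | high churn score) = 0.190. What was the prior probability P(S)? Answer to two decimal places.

In odds form, posterior odds = prior odds × likelihood ratio, so prior odds = posterior odds ÷ LR.
Posterior odds = 0.190/(1−0.190) = 0.2346. LR = 0.89/0.33 = 2.6970.
Prior odds = 0.2346/2.6970 = 0.0870, so P(S) = 0.0870/(1+0.0870) ≈ 0.08.

P(S) = 0.08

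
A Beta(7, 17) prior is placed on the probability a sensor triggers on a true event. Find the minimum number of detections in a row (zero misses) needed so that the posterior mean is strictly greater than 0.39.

After k detections and 0 misses the posterior is Beta(7+k, 17), with mean (7+k)/(7+17+k).
Set (7+k)/(24+k) > 0.39 and solve: k > (0.39·24 − 7)/(1 − 0.39) = 3.869.
The smallest integer exceeding 3.869 is 4.

k = 4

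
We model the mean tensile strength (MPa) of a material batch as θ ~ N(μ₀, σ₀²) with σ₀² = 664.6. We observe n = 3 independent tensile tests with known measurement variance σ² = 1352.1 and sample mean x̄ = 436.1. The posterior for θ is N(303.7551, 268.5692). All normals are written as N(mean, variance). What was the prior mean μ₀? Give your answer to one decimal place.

With known observation variance, the Normal–Normal posterior has precision τ_n = τ₀ + n/σ² and mean μ_n = (τ₀μ₀ + (n/σ²)x̄)/τ_n.
Here τ₀ = 1/664.6 = 0.001505 and τ_data = 3/1352.1 = 0.002219, so τ_n = 0.003724.
Rearranging for μ₀: μ₀ = (μ_n·τ_n − τ_data·x̄)/τ₀ = (303.7551·0.003724 − 0.002219·436.1) / 0.001505 = 0.163478/0.001505 ≈ 108.6.

μ₀ = 108.6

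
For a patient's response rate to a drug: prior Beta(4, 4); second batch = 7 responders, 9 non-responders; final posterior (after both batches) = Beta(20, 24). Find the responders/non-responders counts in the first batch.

9 responders and 11 non-responders

Because Beta–binomial updating is additive in the counts, the combined data contributed (α_post−α_prior, β_post−β_prior) successes and failures.
Total across both batches: 20−4=16 responders, 24−4=20 non-responders.
Subtract the second batch: 16−7=9 responders and 20−9=11 non-responders.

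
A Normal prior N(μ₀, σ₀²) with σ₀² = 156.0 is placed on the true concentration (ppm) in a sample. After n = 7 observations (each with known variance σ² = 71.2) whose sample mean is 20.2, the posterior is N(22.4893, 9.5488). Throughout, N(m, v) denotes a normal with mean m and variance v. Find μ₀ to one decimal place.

With known observation variance, the Normal–Normal posterior has precision τ_n = τ₀ + n/σ² and mean μ_n = (τ₀μ₀ + (n/σ²)x̄)/τ_n.
Here τ₀ = 1/156.0 = 0.006410 and τ_data = 7/71.2 = 0.098315, so τ_n = 0.104725.
Rearranging for μ₀: μ₀ = (μ_n·τ_n − τ_data·x̄)/τ₀ = (22.4893·0.104725 − 0.098315·20.2) / 0.006410 = 0.369229/0.006410 ≈ 57.6.

μ₀ = 57.6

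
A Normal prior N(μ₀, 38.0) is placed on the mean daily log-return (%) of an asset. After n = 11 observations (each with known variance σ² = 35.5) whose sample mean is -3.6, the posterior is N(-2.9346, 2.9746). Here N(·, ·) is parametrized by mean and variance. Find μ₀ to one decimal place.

The posterior mean is a precision-weighted average: μ_n = (τ₀μ₀ + τ_data·x̄)/(τ₀+τ_data), with τ₀=1/σ₀² and τ_data=n/σ².
Here τ₀ = 1/38.0 = 0.026316 and τ_data = 11/35.5 = 0.309859, so τ_n = 0.336175.
Rearranging for μ₀: μ₀ = (μ_n·τ_n − τ_data·x̄)/τ₀ = (-2.9346·0.336175 − 0.309859·-3.6) / 0.026316 = 0.128953/0.026316 ≈ 4.9.

μ₀ = 4.9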